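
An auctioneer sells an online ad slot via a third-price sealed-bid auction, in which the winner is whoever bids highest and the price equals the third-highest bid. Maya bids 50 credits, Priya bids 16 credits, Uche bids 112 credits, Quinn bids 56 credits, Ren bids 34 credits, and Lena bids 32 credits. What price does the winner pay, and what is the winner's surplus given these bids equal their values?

Ranking the bids: Uche 112 credits; Quinn 56 credits; Maya 50 credits; Ren 34 credits; Lena 32 credits; Priya 16 credits.
Uche is the highest bidder, so Uche wins.
Under the third-price rule, the price is the third-highest bid: 50 credits.
Surplus = 112 credits − 50 credits = 62 credits.

The winner pays 50 credits for a surplus of 62 credits.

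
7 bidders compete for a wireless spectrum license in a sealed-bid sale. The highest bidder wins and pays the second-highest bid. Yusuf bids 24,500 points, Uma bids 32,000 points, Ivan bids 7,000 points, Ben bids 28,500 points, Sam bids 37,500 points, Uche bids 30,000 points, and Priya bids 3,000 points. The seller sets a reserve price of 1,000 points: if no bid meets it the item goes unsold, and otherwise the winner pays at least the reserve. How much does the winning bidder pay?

Bids in descending order: Sam 37,500 points; Uma 32,000 points; Uche 30,000 points; Ben 28,500 points; Yusuf 24,500 points; Ivan 7,000 points; Priya 3,000 points.
Sam has the highest bid, so Sam wins.
The second-highest bid is 32,000 points, which exceeds the reserve, so that sets the price.

The winner pays 32,000 points.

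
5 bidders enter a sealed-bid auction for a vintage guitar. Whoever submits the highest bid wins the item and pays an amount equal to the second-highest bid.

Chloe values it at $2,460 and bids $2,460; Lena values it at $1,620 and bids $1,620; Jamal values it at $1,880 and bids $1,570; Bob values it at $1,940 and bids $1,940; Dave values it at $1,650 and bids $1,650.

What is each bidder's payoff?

Ranking the bids: Chloe $2,460 > Bob $1,940 > Dave $1,650 > Lena $1,620 > Jamal $1,570.
Chloe has the top bid and wins; the price is the second-highest bid, $1,940.
Chloe's payoff = $2,460 − $1,940 = $520. All other bidders lose, so their payoff is 0.

Chloe $520, Lena $0, Jamal $0, Bob $0, Dave $0.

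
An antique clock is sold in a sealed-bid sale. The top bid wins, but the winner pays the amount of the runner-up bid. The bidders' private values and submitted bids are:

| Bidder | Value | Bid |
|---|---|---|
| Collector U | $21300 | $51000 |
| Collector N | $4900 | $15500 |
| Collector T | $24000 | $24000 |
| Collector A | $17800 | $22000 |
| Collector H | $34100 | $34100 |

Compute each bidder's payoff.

Collector U -$12800, Collector N $0, Collector T $0, Collector A $0, Collector H $0.

Ordered from highest: Collector U $51000; Collector H $34100; Collector T $24000; Collector A $22000; Collector N $15500.
Collector U has the top bid and wins; the price is the second-highest bid, $34100.
Collector U's payoff = $21300 − $34100 = -$12800. All other bidders lose, so their payoff is 0.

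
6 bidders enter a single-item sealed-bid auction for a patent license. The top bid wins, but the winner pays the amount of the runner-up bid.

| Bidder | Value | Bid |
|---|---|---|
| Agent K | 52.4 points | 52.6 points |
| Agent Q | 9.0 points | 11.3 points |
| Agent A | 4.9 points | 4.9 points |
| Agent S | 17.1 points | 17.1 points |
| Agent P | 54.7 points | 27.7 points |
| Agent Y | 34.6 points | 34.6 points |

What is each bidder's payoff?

Payoffs: Agent K 17.8 points, Agent Q 0.0 points, Agent A 0.0 points, Agent S 0.0 points, Agent P 0.0 points, Agent Y 0.0 points.

Ranking the bids: Agent K 52.6 points > Agent Y 34.6 points > Agent P 27.7 points > Agent S 17.1 points > Agent Q 11.3 points > Agent A 4.9 points.
Agent K has the top bid and wins; the price is the second-highest bid, 34.6 points.
Agent K's payoff = 52.4 points − 34.6 points = 17.8 points. All other bidders lose, so their payoff is 0.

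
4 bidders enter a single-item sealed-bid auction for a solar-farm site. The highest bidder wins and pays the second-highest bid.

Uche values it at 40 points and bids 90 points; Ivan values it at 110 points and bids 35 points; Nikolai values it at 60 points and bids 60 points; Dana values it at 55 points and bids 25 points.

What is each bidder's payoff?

Payoffs: Uche -20 points, Ivan 0 points, Nikolai 0 points, Dana 0 points.

Ranking the bids: Uche 90 points; Nikolai 60 points; Ivan 35 points; Dana 25 points.
Uche has the top bid and wins; the price is the second-highest bid, 60 points.
Uche's payoff = 40 points − 60 points = -20 points. All other bidders lose, so their payoff is 0.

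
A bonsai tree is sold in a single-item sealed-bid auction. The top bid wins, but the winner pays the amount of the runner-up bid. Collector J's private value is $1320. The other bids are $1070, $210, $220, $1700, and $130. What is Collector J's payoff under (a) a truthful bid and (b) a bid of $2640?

(a) $0  (b) -$380

The highest competing bid is $1700.
Bidding truthfully at $1320: the top bid is $1700 (a rival), so Collector J loses. Payoff = $0.
Bidding $2640: Collector J has the top bid, wins, and pays the second-highest bid $1700. Payoff = $1320 − $1700 = -$380.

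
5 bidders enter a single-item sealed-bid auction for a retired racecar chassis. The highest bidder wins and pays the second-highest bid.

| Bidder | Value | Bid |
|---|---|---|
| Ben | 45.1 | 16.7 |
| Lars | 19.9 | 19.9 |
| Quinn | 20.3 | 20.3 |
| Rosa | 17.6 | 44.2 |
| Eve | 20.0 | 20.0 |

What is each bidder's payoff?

Payoffs: Ben 0.0, Lars 0.0, Quinn 0.0, Rosa -2.7, Eve 0.0.

Bids in descending order: Rosa 44.2 > Quinn 20.3 > Eve 20.0 > Lars 19.9 > Ben 16.7.
Rosa has the top bid and wins; the price is the second-highest bid, 20.3.
Rosa's payoff = 17.6 − 20.3 = -2.7. All other bidders lose, so their payoff is 0.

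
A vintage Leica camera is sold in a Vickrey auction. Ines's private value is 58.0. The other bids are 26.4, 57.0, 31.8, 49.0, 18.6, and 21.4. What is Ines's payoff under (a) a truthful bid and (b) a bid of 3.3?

Truthful: 1.0; alternative: 0.0.

The highest competing bid is 57.0.
Bidding truthfully at 58.0: Ines has the top bid, wins, and pays the second-highest bid 57.0. Payoff = 58.0 − 57.0 = 1.0.
Bidding 3.3: the top bid is 57.0 (a rival), so Ines loses. Payoff = 0.0.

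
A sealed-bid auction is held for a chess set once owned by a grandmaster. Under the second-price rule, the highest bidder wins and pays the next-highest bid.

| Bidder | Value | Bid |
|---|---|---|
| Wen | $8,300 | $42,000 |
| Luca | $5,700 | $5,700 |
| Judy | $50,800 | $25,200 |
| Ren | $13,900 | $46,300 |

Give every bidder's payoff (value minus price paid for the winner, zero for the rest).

Bids in descending order: Ren $46,300 > Wen $42,000 > Judy $25,200 > Luca $5,700.
Ren has the top bid and wins; the price is the second-highest bid, $42,000.
Ren's payoff = $13,900 − $42,000 = -$28,100. All other bidders lose, so their payoff is 0.

Payoffs: Wen $0, Luca $0, Judy $0, Ren -$28,100.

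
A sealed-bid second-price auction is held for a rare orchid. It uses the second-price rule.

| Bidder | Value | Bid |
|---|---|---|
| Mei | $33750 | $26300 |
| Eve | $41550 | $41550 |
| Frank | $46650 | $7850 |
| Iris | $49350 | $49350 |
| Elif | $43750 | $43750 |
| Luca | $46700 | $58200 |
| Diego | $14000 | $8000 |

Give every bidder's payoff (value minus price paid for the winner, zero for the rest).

Ordered from highest: Luca $58200; Iris $49350; Elif $43750; Eve $41550; Mei $26300; Diego $8000; Frank $7850.
Luca has the top bid and wins; the price is the second-highest bid, $49350.
Luca's payoff = $46700 − $49350 = -$2650. All other bidders lose, so their payoff is 0.

Mei $0, Eve $0, Frank $0, Iris $0, Elif $0, Luca -$2650, Diego $0.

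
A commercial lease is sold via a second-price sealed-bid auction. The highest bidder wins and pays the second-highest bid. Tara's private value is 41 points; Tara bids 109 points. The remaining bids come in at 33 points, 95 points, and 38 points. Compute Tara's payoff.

Highest competing bid: 95 points.
Tara's bid 109 points is the highest overall, so Tara wins and pays the second-highest bid, 95 points.
Payoff = value − price = 41 points − 95 points = -54 points.
Overbidding won the item at a price above value — truthful bidding would have avoided this loss.

-54 points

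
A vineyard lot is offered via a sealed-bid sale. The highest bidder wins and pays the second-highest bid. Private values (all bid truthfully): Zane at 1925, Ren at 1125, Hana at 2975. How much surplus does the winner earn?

Sorted high to low: Hana 2975; Zane 1925; Ren 1125.
Hana wins with the top bid and pays the second-highest, 1925.
Surplus = 2975 − 1925 = 1050.

Winner's surplus: 1050.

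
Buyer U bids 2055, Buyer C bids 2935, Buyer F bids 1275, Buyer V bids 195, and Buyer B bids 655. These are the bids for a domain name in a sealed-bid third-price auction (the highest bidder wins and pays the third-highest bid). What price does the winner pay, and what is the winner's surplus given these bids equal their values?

Sorted high to low: Buyer C 2935 > Buyer U 2055 > Buyer F 1275 > Buyer B 655 > Buyer V 195.
Buyer C is the highest bidder, so Buyer C wins.
Under the third-price rule, the price is the third-highest bid: 1275.
Surplus = 2935 − 1275 = 1660.

Price 1275; surplus 1660.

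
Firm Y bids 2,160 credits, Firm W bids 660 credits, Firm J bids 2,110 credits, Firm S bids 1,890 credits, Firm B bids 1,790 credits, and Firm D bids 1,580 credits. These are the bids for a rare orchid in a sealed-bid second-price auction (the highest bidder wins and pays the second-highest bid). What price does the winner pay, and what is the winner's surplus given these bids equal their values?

Ordered from highest: Firm Y 2,160 credits, then Firm J 2,110 credits, then Firm S 1,890 credits, then Firm B 1,790 credits, then Firm D 1,580 credits, then Firm W 660 credits.
Firm Y is the highest bidder, so Firm Y wins.
Under the second-price rule, the price is the second-highest bid: 2,110 credits.
Surplus = 2,160 credits − 2,110 credits = 50 credits.

Price 2,110 credits; surplus 50 credits.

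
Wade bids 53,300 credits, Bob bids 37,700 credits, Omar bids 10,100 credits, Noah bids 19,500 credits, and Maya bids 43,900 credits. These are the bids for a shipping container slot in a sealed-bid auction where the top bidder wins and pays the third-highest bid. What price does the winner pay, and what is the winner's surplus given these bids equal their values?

The winner pays 37,700 credits for a surplus of 15,600 credits.

Ranking the bids: Wade 53,300 credits, then Maya 43,900 credits, then Bob 37,700 credits, then Noah 19,500 credits, then Omar 10,100 credits.
Wade is the highest bidder, so Wade wins.
Under the third-price rule, the price is the third-highest bid: 37,700 credits.
Surplus = 53,300 credits − 37,700 credits = 15,600 credits.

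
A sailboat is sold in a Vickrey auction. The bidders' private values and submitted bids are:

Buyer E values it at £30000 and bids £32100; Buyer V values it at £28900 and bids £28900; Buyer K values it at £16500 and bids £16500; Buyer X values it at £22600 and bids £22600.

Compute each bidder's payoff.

Buyer E £1100, Buyer V £0, Buyer K £0, Buyer X £0.

Ranking the bids: Buyer E £32100, then Buyer V £28900, then Buyer X £22600, then Buyer K £16500.
Buyer E has the top bid and wins; the price is the second-highest bid, £28900.
Buyer E's payoff = £30000 − £28900 = £1100. All other bidders lose, so their payoff is 0.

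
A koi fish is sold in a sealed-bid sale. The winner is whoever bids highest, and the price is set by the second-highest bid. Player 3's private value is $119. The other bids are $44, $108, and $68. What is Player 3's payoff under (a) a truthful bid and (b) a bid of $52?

Truthful: $11; alternative: $0.

The highest competing bid is $108.
Bidding truthfully at $119: Player 3 has the top bid, wins, and pays the second-highest bid $108. Payoff = $119 − $108 = $11.
Bidding $52: the top bid is $108 (a rival), so Player 3 loses. Payoff = $0.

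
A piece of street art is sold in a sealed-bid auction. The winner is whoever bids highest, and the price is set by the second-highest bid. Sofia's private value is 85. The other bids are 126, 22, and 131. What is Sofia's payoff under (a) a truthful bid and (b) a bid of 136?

The highest competing bid is 131.
Bidding truthfully at 85: the top bid is 131 (a rival), so Sofia loses. Payoff = 0.
Bidding 136: Sofia has the top bid, wins, and pays the second-highest bid 131. Payoff = 85 − 131 = -46.
This is the dominant-strategy logic: truthful bidding weakly beats any alternative.

(a) 0  (b) -46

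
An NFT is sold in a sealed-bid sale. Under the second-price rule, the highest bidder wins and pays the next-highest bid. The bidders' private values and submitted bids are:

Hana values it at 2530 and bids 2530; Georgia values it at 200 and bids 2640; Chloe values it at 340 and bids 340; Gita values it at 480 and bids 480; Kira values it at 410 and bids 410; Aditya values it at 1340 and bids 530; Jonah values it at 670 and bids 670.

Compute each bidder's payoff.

Hana 0, Georgia -2330, Chloe 0, Gita 0, Kira 0, Aditya 0, Jonah 0.

Sorted high to low: Georgia 2640, then Hana 2530, then Jonah 670, then Aditya 530, then Gita 480, then Kira 410, then Chloe 340.
Georgia has the top bid and wins; the price is the second-highest bid, 2530.
Georgia's payoff = 200 − 2530 = -2330. All other bidders lose, so their payoff is 0.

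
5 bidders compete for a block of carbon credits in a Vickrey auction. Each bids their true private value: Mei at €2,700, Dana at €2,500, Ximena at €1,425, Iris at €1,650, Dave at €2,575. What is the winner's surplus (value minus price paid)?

Surplus = €125.

Ranking the bids: Mei €2,700; Dave €2,575; Dana €2,500; Iris €1,650; Ximena €1,425.
Mei wins with the top bid and pays the second-highest, €2,575.
Surplus = €2,700 − €2,575 = €125.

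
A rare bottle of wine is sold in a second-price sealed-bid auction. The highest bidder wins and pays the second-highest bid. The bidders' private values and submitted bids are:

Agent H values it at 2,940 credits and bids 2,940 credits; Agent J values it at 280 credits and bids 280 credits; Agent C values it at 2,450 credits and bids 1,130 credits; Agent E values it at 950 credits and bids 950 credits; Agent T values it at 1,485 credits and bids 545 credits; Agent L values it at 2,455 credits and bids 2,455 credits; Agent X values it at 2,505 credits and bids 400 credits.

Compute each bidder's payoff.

Ranking the bids: Agent H 2,940 credits, then Agent L 2,455 credits, then Agent C 1,130 credits, then Agent E 950 credits, then Agent T 545 credits, then Agent X 400 credits, then Agent J 280 credits.
Agent H has the top bid and wins; the price is the second-highest bid, 2,455 credits.
Agent H's payoff = 2,940 credits − 2,455 credits = 485 credits. All other bidders lose, so their payoff is 0.

Payoffs: Agent H 485 credits, Agent J 0 credits, Agent C 0 credits, Agent E 0 credits, Agent T 0 credits, Agent L 0 credits, Agent X 0 credits.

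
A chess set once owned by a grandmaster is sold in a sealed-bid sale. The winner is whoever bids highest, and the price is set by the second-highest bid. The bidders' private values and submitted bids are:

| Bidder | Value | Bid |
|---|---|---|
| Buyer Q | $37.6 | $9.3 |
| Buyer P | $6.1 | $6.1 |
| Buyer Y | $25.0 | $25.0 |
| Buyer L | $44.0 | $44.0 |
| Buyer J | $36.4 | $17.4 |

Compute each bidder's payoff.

Bids in descending order: Buyer L $44.0 > Buyer Y $25.0 > Buyer J $17.4 > Buyer Q $9.3 > Buyer P $6.1.
Buyer L has the top bid and wins; the price is the second-highest bid, $25.0.
Buyer L's payoff = $44.0 − $25.0 = $19.0. All other bidders lose, so their payoff is 0.

Buyer Q $0.0, Buyer P $0.0, Buyer Y $0.0, Buyer L $19.0, Buyer J $0.0.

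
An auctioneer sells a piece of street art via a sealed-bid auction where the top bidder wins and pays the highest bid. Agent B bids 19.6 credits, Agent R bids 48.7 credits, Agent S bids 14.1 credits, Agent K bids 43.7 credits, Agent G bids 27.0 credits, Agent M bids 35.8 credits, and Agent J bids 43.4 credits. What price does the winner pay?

Price paid: 48.7 credits.

Ordered from highest: Agent R 48.7 credits > Agent K 43.7 credits > Agent J 43.4 credits > Agent M 35.8 credits > Agent G 27.0 credits > Agent B 19.6 credits > Agent S 14.1 credits.
Agent R is the highest bidder, so Agent R wins.
Under the first-price rule, the price is the highest bid: 48.7 credits.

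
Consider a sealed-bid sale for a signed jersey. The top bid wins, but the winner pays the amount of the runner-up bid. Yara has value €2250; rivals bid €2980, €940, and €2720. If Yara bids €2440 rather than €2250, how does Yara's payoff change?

The highest competing bid is €2980.
Bidding truthfully at €2250: the top bid is €2980 (a rival), so Yara loses. Payoff = €0.
Bidding €2440: the top bid is €2980 (a rival), so Yara loses. Payoff = €0.
Change = €0 − €0 = €0.

€0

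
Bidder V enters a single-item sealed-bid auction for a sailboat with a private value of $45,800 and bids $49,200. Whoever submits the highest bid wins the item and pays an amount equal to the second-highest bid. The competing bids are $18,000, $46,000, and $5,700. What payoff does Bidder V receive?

Highest competing bid: $46,000.
Bidder V's bid $49,200 is the highest overall, so Bidder V wins and pays the second-highest bid, $46,000.
Payoff = value − price = $45,800 − $46,000 = -$200.
Overbidding won the item at a price above value — truthful bidding would have avoided this loss.

-$200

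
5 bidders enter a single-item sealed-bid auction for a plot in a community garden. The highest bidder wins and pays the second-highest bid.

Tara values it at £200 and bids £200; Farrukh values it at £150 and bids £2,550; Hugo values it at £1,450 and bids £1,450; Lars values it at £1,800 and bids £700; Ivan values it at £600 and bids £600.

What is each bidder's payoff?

Tara £0, Farrukh -£1,300, Hugo £0, Lars £0, Ivan £0.

Bids in descending order: Farrukh £2,550, then Hugo £1,450, then Lars £700, then Ivan £600, then Tara £200.
Farrukh has the top bid and wins; the price is the second-highest bid, £1,450.
Farrukh's payoff = £150 − £1,450 = -£1,300. All other bidders lose, so their payoff is 0.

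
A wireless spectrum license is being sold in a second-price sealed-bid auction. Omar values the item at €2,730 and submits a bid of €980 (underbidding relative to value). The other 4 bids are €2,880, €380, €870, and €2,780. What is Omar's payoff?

Payoff = €0.

Highest competing bid: €2,880.
Omar's bid €980 is not the highest, so Omar loses, pays nothing, and earns zero payoff.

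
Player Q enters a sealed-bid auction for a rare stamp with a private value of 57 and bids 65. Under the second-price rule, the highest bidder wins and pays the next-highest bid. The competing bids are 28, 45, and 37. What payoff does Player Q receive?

Highest competing bid: 45.
Player Q's bid 65 is the highest overall, so Player Q wins and pays the second-highest bid, 45.
Payoff = value − price = 57 − 45 = 12.

Player Q's payoff: 12.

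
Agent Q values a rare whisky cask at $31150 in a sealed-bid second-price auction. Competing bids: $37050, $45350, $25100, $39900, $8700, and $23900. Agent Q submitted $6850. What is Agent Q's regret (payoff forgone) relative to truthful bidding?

The highest competing bid is $45350.
Bidding truthfully at $31150: the top bid is $45350 (a rival), so Agent Q loses. Payoff = $0.
Bidding $6850: the top bid is $45350 (a rival), so Agent Q loses. Payoff = $0.
Regret = truthful payoff − actual payoff = $0 − $0 = $0.

$0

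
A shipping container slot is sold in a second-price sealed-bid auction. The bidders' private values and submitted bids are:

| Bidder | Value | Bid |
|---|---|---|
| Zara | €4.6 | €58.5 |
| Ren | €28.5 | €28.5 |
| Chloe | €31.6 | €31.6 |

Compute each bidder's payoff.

Sorted high to low: Zara €58.5 > Chloe €31.6 > Ren €28.5.
Zara has the top bid and wins; the price is the second-highest bid, €31.6.
Zara's payoff = €4.6 − €31.6 = -€27.0. All other bidders lose, so their payoff is 0.

Zara -€27.0, Ren €0.0, Chloe €0.0.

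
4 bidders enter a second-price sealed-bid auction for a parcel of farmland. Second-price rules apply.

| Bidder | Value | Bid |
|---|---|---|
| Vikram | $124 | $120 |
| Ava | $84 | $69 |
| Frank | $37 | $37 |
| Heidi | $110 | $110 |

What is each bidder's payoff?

Sorted high to low: Vikram $120; Heidi $110; Ava $69; Frank $37.
Vikram has the top bid and wins; the price is the second-highest bid, $110.
Vikram's payoff = $124 − $110 = $14. All other bidders lose, so their payoff is 0.

Payoffs: Vikram $14, Ava $0, Frank $0, Heidi $0.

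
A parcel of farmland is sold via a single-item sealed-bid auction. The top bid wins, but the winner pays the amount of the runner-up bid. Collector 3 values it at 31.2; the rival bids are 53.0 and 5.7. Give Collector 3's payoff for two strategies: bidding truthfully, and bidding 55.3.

(a) 0.0  (b) -21.8

The highest competing bid is 53.0.
Bidding truthfully at 31.2: the top bid is 53.0 (a rival), so Collector 3 loses. Payoff = 0.0.
Bidding 55.3: Collector 3 has the top bid, wins, and pays the second-highest bid 53.0. Payoff = 31.2 − 53.0 = -21.8.
This is the dominant-strategy logic: truthful bidding weakly beats any alternative.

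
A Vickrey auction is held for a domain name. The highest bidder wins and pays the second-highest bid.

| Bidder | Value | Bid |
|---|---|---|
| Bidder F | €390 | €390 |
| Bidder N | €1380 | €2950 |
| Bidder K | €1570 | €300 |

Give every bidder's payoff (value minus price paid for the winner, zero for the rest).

Payoffs: Bidder F €0, Bidder N €990, Bidder K €0.

Bids in descending order: Bidder N €2950 > Bidder F €390 > Bidder K €300.
Bidder N has the top bid and wins; the price is the second-highest bid, €390.
Bidder N's payoff = €1380 − €390 = €990. All other bidders lose, so their payoff is 0.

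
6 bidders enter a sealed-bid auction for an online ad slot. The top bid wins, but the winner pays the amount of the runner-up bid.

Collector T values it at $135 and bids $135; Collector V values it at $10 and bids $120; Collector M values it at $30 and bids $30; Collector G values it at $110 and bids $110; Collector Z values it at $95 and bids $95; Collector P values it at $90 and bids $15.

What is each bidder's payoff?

Ordered from highest: Collector T $135; Collector V $120; Collector G $110; Collector Z $95; Collector M $30; Collector P $15.
Collector T has the top bid and wins; the price is the second-highest bid, $120.
Collector T's payoff = $135 − $120 = $15. All other bidders lose, so their payoff is 0.

Payoffs: Collector T $15, Collector V $0, Collector M $0, Collector G $0, Collector Z $0, Collector P $0.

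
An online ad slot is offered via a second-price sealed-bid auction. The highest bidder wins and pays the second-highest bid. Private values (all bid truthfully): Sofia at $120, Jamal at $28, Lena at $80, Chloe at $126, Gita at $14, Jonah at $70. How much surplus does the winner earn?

Ordered from highest: Chloe $126; Sofia $120; Lena $80; Jonah $70; Jamal $28; Gita $14.
Chloe wins with the top bid and pays the second-highest, $120.
Surplus = $126 − $120 = $6.

$6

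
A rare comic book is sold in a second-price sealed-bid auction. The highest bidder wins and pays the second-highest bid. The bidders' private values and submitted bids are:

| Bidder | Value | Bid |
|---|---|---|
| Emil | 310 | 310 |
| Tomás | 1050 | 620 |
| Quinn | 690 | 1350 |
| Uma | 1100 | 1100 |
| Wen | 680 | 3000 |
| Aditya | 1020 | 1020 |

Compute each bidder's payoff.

Sorted high to low: Wen 3000; Quinn 1350; Uma 1100; Aditya 1020; Tomás 620; Emil 310.
Wen has the top bid and wins; the price is the second-highest bid, 1350.
Wen's payoff = 680 − 1350 = -670. All other bidders lose, so their payoff is 0.

Payoffs: Emil 0, Tomás 0, Quinn 0, Uma 0, Wen -670, Aditya 0.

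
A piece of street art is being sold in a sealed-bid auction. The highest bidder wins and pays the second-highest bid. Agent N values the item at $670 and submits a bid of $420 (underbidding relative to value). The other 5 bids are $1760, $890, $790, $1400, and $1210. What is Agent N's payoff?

Agent N's payoff: $0.

Highest competing bid: $1760.
Agent N's bid $420 is not the highest, so Agent N loses, pays nothing, and earns zero payoff.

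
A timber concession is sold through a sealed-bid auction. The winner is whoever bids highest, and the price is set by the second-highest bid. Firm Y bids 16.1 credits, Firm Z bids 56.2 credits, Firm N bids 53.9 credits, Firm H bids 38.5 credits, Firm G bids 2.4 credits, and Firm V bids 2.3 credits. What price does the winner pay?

Sorted high to low: Firm Z 56.2 credits, then Firm N 53.9 credits, then Firm H 38.5 credits, then Firm Y 16.1 credits, then Firm G 2.4 credits, then Firm V 2.3 credits.
Firm Z has the highest bid, so Firm Z wins.
The second-highest bid is 53.9 credits, so that is what Firm Z pays.

53.9 credits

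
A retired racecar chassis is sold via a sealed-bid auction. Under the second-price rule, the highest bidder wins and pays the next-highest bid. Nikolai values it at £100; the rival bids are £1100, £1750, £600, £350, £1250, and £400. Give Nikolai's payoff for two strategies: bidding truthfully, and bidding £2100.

Truthful: £0; alternative: -£1650.

The highest competing bid is £1750.
Bidding truthfully at £100: the top bid is £1750 (a rival), so Nikolai loses. Payoff = £0.
Bidding £2100: Nikolai has the top bid, wins, and pays the second-highest bid £1750. Payoff = £100 − £1750 = -£1650.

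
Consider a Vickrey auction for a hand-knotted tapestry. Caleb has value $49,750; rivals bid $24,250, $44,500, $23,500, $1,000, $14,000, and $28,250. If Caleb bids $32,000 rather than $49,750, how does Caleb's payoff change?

The highest competing bid is $44,500.
Bidding truthfully at $49,750: Caleb has the top bid, wins, and pays the second-highest bid $44,500. Payoff = $49,750 − $44,500 = $5,250.
Bidding $32,000: the top bid is $44,500 (a rival), so Caleb loses. Payoff = $0.
Change = $0 − $5,250 = -$5,250.

Change in payoff: -$5,250.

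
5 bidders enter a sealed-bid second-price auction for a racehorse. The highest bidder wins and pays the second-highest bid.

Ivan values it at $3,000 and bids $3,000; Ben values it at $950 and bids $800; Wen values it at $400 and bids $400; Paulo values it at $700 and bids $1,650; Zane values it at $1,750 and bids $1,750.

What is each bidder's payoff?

Payoffs: Ivan $1,250, Ben $0, Wen $0, Paulo $0, Zane $0.

Ordered from highest: Ivan $3,000 > Zane $1,750 > Paulo $1,650 > Ben $800 > Wen $400.
Ivan has the top bid and wins; the price is the second-highest bid, $1,750.
Ivan's payoff = $3,000 − $1,750 = $1,250. All other bidders lose, so their payoff is 0.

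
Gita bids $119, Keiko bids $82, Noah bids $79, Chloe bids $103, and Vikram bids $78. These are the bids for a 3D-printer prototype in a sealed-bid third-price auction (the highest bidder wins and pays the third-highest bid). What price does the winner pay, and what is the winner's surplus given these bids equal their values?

Ranking the bids: Gita $119 > Chloe $103 > Keiko $82 > Noah $79 > Vikram $78.
Gita is the highest bidder, so Gita wins.
Under the third-price rule, the price is the third-highest bid: $82.
Surplus = $119 − $82 = $37.

The winner pays $82 for a surplus of $37.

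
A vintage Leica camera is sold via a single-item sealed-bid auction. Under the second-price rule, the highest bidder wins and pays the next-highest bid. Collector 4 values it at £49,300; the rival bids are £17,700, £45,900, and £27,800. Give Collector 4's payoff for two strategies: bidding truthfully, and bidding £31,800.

The highest competing bid is £45,900.
Bidding truthfully at £49,300: Collector 4 has the top bid, wins, and pays the second-highest bid £45,900. Payoff = £49,300 − £45,900 = £3,400.
Bidding £31,800: the top bid is £45,900 (a rival), so Collector 4 loses. Payoff = £0.
Deviating from a truthful bid can only lose payoff in a second-price auction — never gain.

Truthful: £3,400; alternative: £0.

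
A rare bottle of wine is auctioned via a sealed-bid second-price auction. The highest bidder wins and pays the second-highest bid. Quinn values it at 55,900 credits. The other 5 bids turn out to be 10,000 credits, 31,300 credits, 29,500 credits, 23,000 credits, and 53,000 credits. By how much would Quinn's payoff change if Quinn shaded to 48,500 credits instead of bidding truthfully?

The highest competing bid is 53,000 credits.
Bidding truthfully at 55,900 credits: Quinn has the top bid, wins, and pays the second-highest bid 53,000 credits. Payoff = 55,900 credits − 53,000 credits = 2,900 credits.
Bidding 48,500 credits: the top bid is 53,000 credits (a rival), so Quinn loses. Payoff = 0 credits.
Change = 0 credits − 2,900 credits = -2,900 credits.

Change in payoff: -2,900 credits.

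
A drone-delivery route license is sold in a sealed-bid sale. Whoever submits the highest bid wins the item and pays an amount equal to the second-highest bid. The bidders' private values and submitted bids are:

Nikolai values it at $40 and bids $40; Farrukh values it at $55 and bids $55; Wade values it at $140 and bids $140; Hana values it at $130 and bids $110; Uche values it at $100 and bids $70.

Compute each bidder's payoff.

Payoffs: Nikolai $0, Farrukh $0, Wade $30, Hana $0, Uche $0.

Bids in descending order: Wade $140; Hana $110; Uche $70; Farrukh $55; Nikolai $40.
Wade has the top bid and wins; the price is the second-highest bid, $110.
Wade's payoff = $140 − $110 = $30. All other bidders lose, so their payoff is 0.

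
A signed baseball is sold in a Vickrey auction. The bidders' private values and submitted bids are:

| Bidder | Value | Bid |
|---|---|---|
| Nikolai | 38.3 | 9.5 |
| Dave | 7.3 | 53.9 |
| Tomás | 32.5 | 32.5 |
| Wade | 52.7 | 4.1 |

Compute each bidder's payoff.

Ordered from highest: Dave 53.9; Tomás 32.5; Nikolai 9.5; Wade 4.1.
Dave has the top bid and wins; the price is the second-highest bid, 32.5.
Dave's payoff = 7.3 − 32.5 = -25.2. All other bidders lose, so their payoff is 0.

Nikolai 0.0, Dave -25.2, Tomás 0.0, Wade 0.0.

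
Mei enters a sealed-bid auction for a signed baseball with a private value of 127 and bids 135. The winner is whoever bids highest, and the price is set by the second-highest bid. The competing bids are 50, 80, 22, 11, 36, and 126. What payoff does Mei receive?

Payoff = 1.

Highest competing bid: 126.
Mei's bid 135 is the highest overall, so Mei wins and pays the second-highest bid, 126.
Payoff = value − price = 127 − 126 = 1.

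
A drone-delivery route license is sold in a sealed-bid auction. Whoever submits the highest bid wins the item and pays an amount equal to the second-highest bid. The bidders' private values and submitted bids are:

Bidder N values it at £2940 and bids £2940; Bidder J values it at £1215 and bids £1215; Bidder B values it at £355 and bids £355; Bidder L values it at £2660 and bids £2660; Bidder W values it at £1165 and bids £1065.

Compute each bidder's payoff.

Bidder N £280, Bidder J £0, Bidder B £0, Bidder L £0, Bidder W £0.

Bids in descending order: Bidder N £2940, then Bidder L £2660, then Bidder J £1215, then Bidder W £1065, then Bidder B £355.
Bidder N has the top bid and wins; the price is the second-highest bid, £2660.
Bidder N's payoff = £2940 − £2660 = £280. All other bidders lose, so their payoff is 0.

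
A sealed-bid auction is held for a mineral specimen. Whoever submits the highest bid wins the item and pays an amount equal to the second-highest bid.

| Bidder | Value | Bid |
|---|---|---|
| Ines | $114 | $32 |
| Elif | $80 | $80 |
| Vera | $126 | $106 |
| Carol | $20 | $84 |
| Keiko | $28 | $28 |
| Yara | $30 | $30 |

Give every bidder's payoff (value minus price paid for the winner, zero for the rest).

Ines $0, Elif $0, Vera $42, Carol $0, Keiko $0, Yara $0.

Sorted high to low: Vera $106; Carol $84; Elif $80; Ines $32; Yara $30; Keiko $28.
Vera has the top bid and wins; the price is the second-highest bid, $84.
Vera's payoff = $126 − $84 = $42. All other bidders lose, so their payoff is 0.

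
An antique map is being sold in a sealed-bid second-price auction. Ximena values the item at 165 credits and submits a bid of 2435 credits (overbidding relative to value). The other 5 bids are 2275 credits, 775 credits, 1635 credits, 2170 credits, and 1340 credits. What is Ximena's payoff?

Ximena's payoff: -2110 credits.

Highest competing bid: 2275 credits.
Ximena's bid 2435 credits is the highest overall, so Ximena wins and pays the second-highest bid, 2275 credits.
Payoff = value − price = 165 credits − 2275 credits = -2110 credits.
Overbidding won the item at a price above value — truthful bidding would have avoided this loss.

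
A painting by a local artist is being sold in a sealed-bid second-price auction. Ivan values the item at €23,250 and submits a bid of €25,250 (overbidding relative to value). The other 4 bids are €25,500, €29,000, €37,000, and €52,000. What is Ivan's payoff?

Payoff = €0.

Highest competing bid: €52,000.
Ivan's bid €25,250 is not the highest, so Ivan loses, pays nothing, and earns zero payoff.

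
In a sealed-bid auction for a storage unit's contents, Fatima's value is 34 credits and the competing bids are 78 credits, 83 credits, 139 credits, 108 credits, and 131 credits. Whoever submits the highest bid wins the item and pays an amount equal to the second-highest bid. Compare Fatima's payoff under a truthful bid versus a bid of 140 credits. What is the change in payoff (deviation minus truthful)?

Payoff change: -105 credits.

The highest competing bid is 139 credits.
Bidding truthfully at 34 credits: the top bid is 139 credits (a rival), so Fatima loses. Payoff = 0 credits.
Bidding 140 credits: Fatima has the top bid, wins, and pays the second-highest bid 139 credits. Payoff = 34 credits − 139 credits = -105 credits.
Change = -105 credits − 0 credits = -105 credits.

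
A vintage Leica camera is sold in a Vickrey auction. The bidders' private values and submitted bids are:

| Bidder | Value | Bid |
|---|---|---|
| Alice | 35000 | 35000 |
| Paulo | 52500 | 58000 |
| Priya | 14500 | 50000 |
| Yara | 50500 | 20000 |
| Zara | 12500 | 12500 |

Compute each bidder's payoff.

Ranking the bids: Paulo 58000 > Priya 50000 > Alice 35000 > Yara 20000 > Zara 12500.
Paulo has the top bid and wins; the price is the second-highest bid, 50000.
Paulo's payoff = 52500 − 50000 = 2500. All other bidders lose, so their payoff is 0.

Payoffs: Alice 0, Paulo 2500, Priya 0, Yara 0, Zara 0.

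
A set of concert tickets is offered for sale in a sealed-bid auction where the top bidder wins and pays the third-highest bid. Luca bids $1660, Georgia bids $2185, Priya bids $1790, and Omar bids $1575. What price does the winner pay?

The winner pays $1660.

Ranking the bids: Georgia $2185; Priya $1790; Luca $1660; Omar $1575.
Georgia is the highest bidder, so Georgia wins.
Under the third-price rule, the price is the third-highest bid: $1660.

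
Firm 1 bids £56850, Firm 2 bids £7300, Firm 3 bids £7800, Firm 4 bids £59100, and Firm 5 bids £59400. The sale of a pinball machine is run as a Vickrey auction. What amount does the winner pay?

Sorted high to low: Firm 5 £59400 > Firm 4 £59100 > Firm 1 £56850 > Firm 3 £7800 > Firm 2 £7300.
Firm 5 has the highest bid, so Firm 5 wins.
The second-highest bid is £59100, so that is what Firm 5 pays.

£59100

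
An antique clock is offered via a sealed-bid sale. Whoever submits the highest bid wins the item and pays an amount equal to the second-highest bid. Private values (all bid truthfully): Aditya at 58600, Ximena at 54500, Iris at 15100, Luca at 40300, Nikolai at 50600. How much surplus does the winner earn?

Ordered from highest: Aditya 58600 > Ximena 54500 > Nikolai 50600 > Luca 40300 > Iris 15100.
Aditya wins with the top bid and pays the second-highest, 54500.
Surplus = 58600 − 54500 = 4100.

Winner's surplus: 4100.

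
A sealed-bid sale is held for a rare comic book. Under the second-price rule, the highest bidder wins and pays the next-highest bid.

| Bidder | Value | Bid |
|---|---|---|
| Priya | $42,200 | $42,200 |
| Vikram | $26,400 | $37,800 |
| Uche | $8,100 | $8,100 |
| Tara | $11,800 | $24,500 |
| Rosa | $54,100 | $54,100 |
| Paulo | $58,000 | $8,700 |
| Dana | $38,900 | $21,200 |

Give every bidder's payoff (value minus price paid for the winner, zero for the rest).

Ranking the bids: Rosa $54,100, then Priya $42,200, then Vikram $37,800, then Tara $24,500, then Dana $21,200, then Paulo $8,700, then Uche $8,100.
Rosa has the top bid and wins; the price is the second-highest bid, $42,200.
Rosa's payoff = $54,100 − $42,200 = $11,900. All other bidders lose, so their payoff is 0.

Payoffs: Priya $0, Vikram $0, Uche $0, Tara $0, Rosa $11,900, Paulo $0, Dana $0.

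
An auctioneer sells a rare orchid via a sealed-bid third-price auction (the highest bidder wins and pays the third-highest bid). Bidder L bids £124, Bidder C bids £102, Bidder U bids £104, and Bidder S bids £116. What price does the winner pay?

Ranking the bids: Bidder L £124 > Bidder S £116 > Bidder U £104 > Bidder C £102.
Bidder L is the highest bidder, so Bidder L wins.
Under the third-price rule, the price is the third-highest bid: £104.

£104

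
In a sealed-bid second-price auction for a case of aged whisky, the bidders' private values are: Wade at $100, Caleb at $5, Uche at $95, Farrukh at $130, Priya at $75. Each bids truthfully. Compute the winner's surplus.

Ranking the bids: Farrukh $130, then Wade $100, then Uche $95, then Priya $75, then Caleb $5.
Farrukh wins with the top bid and pays the second-highest, $100.
Surplus = $130 − $100 = $30.

$30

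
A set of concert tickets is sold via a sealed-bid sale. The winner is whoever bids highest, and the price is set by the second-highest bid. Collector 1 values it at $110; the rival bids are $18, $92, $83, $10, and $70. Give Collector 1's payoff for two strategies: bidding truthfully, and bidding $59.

The highest competing bid is $92.
Bidding truthfully at $110: Collector 1 has the top bid, wins, and pays the second-highest bid $92. Payoff = $110 − $92 = $18.
Bidding $59: the top bid is $92 (a rival), so Collector 1 loses. Payoff = $0.

Truthful: $18; alternative: $0.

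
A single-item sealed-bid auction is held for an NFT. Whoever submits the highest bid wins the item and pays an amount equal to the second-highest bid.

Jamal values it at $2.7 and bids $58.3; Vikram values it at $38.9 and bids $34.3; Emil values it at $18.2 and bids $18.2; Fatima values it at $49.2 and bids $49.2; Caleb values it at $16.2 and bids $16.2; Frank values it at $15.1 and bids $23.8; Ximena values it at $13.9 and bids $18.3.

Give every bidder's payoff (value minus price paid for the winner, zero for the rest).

Bids in descending order: Jamal $58.3 > Fatima $49.2 > Vikram $34.3 > Frank $23.8 > Ximena $18.3 > Emil $18.2 > Caleb $16.2.
Jamal has the top bid and wins; the price is the second-highest bid, $49.2.
Jamal's payoff = $2.7 − $49.2 = -$46.5. All other bidders lose, so their payoff is 0.

Payoffs: Jamal -$46.5, Vikram $0.0, Emil $0.0, Fatima $0.0, Caleb $0.0, Frank $0.0, Ximena $0.0.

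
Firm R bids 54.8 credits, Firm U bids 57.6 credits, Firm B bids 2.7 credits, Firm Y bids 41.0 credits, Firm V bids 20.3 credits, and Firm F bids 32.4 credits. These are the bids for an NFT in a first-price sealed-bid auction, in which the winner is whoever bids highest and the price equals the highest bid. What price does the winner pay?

Price paid: 57.6 credits.

Sorted high to low: Firm U 57.6 credits > Firm R 54.8 credits > Firm Y 41.0 credits > Firm F 32.4 credits > Firm V 20.3 credits > Firm B 2.7 credits.
Firm U is the highest bidder, so Firm U wins.
Under the first-price rule, the price is the highest bid: 57.6 credits.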